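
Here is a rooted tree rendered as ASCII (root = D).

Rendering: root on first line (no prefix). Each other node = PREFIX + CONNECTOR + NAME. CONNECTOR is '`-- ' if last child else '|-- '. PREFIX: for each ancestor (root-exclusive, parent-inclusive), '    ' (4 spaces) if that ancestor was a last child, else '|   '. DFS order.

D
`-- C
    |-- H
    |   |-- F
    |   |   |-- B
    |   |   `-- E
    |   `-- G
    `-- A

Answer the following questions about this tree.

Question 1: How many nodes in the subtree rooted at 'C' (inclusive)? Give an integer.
Subtree rooted at C contains: A, B, C, E, F, G, H
Count = 7

Answer: 7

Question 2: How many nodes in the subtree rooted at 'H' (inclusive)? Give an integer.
Subtree rooted at H contains: B, E, F, G, H
Count = 5

Answer: 5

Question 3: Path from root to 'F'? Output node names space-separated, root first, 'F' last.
Answer: D C H F

Derivation:
Walk down from root: D -> C -> H -> F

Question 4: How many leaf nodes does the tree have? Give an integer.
Leaves (nodes with no children): A, B, E, G

Answer: 4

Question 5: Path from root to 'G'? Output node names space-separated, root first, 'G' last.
Walk down from root: D -> C -> H -> G

Answer: D C H G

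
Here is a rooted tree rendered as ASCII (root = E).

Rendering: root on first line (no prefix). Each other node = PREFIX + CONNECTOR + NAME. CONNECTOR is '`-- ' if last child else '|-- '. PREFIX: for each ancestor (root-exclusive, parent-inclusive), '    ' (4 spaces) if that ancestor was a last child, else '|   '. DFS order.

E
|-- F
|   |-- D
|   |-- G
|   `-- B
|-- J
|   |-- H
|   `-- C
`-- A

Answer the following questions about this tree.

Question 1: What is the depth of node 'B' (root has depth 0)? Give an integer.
Path from root to B: E -> F -> B
Depth = number of edges = 2

Answer: 2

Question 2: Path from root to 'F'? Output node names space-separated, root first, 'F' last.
Answer: E F

Derivation:
Walk down from root: E -> F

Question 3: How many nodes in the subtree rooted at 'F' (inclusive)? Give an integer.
Subtree rooted at F contains: B, D, F, G
Count = 4

Answer: 4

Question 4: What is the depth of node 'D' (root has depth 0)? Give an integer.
Answer: 2

Derivation:
Path from root to D: E -> F -> D
Depth = number of edges = 2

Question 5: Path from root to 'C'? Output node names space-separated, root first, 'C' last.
Answer: E J C

Derivation:
Walk down from root: E -> J -> C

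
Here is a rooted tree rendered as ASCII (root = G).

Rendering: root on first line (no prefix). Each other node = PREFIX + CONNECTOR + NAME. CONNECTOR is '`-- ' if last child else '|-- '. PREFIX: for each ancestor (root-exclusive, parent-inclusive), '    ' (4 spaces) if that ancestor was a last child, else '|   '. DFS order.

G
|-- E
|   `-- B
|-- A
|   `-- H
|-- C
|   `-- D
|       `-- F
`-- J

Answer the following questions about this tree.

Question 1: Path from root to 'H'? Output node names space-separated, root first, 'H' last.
Answer: G A H

Derivation:
Walk down from root: G -> A -> H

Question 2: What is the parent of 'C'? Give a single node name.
Scan adjacency: C appears as child of G

Answer: G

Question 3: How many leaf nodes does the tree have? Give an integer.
Answer: 4

Derivation:
Leaves (nodes with no children): B, F, H, J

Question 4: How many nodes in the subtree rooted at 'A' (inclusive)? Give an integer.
Subtree rooted at A contains: A, H
Count = 2

Answer: 2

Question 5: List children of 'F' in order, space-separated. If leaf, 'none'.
Answer: none

Derivation:
Node F's children (from adjacency): (leaf)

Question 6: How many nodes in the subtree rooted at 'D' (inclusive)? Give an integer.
Subtree rooted at D contains: D, F
Count = 2

Answer: 2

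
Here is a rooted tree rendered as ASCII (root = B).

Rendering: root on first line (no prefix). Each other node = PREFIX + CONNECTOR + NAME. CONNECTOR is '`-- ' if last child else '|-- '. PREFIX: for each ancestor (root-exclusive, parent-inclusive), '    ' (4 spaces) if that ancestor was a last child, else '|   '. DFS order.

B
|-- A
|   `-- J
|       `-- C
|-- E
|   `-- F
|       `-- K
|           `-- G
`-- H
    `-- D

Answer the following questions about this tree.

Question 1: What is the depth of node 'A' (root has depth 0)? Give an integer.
Answer: 1

Derivation:
Path from root to A: B -> A
Depth = number of edges = 1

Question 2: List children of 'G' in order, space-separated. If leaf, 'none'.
Node G's children (from adjacency): (leaf)

Answer: none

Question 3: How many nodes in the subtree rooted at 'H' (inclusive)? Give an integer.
Subtree rooted at H contains: D, H
Count = 2

Answer: 2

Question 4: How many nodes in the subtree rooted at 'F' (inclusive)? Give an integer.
Subtree rooted at F contains: F, G, K
Count = 3

Answer: 3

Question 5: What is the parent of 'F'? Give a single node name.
Scan adjacency: F appears as child of E

Answer: E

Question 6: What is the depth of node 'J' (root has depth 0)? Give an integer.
Path from root to J: B -> A -> J
Depth = number of edges = 2

Answer: 2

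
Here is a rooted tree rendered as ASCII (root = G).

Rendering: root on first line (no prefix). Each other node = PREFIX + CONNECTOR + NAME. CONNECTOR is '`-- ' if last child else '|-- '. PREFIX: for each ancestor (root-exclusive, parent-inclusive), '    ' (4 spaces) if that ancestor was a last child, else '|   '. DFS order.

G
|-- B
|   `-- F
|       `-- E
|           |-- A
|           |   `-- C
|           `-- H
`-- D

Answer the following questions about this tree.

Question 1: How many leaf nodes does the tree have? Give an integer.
Leaves (nodes with no children): C, D, H

Answer: 3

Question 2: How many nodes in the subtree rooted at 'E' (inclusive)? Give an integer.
Subtree rooted at E contains: A, C, E, H
Count = 4

Answer: 4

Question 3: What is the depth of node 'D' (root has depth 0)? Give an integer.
Answer: 1

Derivation:
Path from root to D: G -> D
Depth = number of edges = 1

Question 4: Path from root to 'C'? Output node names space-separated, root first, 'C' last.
Walk down from root: G -> B -> F -> E -> A -> C

Answer: G B F E A C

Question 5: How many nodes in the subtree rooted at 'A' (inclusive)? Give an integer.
Subtree rooted at A contains: A, C
Count = 2

Answer: 2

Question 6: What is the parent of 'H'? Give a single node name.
Answer: E

Derivation:
Scan adjacency: H appears as child of E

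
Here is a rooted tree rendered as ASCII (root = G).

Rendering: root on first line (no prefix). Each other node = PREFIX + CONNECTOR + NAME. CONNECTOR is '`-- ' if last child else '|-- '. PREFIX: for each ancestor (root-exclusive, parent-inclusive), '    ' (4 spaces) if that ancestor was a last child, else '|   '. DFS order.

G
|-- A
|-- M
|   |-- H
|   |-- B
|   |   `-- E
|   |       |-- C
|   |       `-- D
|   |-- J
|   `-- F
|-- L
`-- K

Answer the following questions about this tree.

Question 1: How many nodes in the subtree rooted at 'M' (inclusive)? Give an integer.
Subtree rooted at M contains: B, C, D, E, F, H, J, M
Count = 8

Answer: 8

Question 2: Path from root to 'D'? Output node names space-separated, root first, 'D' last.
Answer: G M B E D

Derivation:
Walk down from root: G -> M -> B -> E -> D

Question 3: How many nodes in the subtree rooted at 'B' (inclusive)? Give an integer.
Subtree rooted at B contains: B, C, D, E
Count = 4

Answer: 4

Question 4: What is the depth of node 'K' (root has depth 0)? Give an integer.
Path from root to K: G -> K
Depth = number of edges = 1

Answer: 1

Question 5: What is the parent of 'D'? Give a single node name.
Scan adjacency: D appears as child of E

Answer: E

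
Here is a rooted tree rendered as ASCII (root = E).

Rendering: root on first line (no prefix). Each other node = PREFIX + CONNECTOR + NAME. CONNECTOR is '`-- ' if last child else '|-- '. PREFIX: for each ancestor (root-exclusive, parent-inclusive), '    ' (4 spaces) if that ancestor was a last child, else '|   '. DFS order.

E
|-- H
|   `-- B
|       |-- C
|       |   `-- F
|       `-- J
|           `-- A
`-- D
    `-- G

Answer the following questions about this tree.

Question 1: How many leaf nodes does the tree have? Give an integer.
Answer: 3

Derivation:
Leaves (nodes with no children): A, F, G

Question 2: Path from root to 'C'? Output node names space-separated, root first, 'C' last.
Answer: E H B C

Derivation:
Walk down from root: E -> H -> B -> C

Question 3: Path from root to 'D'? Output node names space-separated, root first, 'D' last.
Answer: E D

Derivation:
Walk down from root: E -> D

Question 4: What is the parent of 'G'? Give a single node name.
Scan adjacency: G appears as child of D

Answer: D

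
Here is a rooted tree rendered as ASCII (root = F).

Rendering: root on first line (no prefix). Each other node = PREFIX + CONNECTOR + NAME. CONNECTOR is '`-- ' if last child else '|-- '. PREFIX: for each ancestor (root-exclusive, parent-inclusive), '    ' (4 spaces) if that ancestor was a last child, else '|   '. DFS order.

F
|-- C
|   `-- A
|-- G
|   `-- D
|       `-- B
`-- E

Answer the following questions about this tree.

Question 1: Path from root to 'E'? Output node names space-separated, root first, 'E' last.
Answer: F E

Derivation:
Walk down from root: F -> E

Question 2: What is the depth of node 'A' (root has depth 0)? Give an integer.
Path from root to A: F -> C -> A
Depth = number of edges = 2

Answer: 2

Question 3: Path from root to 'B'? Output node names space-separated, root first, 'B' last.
Answer: F G D B

Derivation:
Walk down from root: F -> G -> D -> B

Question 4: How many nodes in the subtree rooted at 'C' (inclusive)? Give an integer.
Subtree rooted at C contains: A, C
Count = 2

Answer: 2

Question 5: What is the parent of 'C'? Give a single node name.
Scan adjacency: C appears as child of F

Answer: F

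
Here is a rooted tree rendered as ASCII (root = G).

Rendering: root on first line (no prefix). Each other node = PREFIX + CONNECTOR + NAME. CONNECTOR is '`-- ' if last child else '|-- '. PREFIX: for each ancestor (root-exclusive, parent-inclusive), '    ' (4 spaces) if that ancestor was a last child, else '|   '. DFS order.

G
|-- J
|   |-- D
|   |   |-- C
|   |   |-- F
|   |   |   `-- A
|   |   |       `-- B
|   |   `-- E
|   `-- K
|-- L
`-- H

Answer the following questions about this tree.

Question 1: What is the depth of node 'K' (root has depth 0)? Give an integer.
Path from root to K: G -> J -> K
Depth = number of edges = 2

Answer: 2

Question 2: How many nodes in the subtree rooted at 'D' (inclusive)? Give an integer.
Answer: 6

Derivation:
Subtree rooted at D contains: A, B, C, D, E, F
Count = 6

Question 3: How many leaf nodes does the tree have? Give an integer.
Leaves (nodes with no children): B, C, E, H, K, L

Answer: 6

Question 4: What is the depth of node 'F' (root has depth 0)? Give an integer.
Path from root to F: G -> J -> D -> F
Depth = number of edges = 3

Answer: 3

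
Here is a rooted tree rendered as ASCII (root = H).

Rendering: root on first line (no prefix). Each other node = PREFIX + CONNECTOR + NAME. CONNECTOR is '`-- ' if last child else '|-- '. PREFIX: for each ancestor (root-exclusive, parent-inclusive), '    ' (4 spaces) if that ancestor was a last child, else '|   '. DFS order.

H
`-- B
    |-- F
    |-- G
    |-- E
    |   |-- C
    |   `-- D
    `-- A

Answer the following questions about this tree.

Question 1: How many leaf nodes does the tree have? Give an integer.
Answer: 5

Derivation:
Leaves (nodes with no children): A, C, D, F, G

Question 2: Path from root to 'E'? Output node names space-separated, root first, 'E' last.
Walk down from root: H -> B -> E

Answer: H B E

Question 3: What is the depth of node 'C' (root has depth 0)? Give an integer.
Path from root to C: H -> B -> E -> C
Depth = number of edges = 3

Answer: 3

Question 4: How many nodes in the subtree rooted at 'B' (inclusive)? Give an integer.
Answer: 7

Derivation:
Subtree rooted at B contains: A, B, C, D, E, F, G
Count = 7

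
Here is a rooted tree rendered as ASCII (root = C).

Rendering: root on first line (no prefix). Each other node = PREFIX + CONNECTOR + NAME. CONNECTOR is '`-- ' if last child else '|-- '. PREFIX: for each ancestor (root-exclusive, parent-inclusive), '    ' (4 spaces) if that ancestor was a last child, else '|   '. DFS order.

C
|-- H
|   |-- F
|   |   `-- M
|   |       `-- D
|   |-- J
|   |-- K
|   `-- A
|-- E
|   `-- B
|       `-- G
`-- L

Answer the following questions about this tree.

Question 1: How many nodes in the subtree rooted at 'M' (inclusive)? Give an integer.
Subtree rooted at M contains: D, M
Count = 2

Answer: 2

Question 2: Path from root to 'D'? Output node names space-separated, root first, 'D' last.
Answer: C H F M D

Derivation:
Walk down from root: C -> H -> F -> M -> D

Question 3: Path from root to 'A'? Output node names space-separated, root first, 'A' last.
Answer: C H A

Derivation:
Walk down from root: C -> H -> A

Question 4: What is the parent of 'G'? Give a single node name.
Answer: B

Derivation:
Scan adjacency: G appears as child of B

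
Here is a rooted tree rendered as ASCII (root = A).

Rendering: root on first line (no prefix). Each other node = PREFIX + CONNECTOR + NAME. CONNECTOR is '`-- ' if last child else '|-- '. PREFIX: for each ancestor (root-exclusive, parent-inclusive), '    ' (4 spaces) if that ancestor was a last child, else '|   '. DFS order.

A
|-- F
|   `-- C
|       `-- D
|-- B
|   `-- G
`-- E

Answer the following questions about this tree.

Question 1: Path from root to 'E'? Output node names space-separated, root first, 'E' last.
Walk down from root: A -> E

Answer: A E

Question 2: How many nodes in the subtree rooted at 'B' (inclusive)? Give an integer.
Answer: 2

Derivation:
Subtree rooted at B contains: B, G
Count = 2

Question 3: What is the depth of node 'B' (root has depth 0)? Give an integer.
Path from root to B: A -> B
Depth = number of edges = 1

Answer: 1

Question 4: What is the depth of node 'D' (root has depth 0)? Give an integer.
Answer: 3

Derivation:
Path from root to D: A -> F -> C -> D
Depth = number of edges = 3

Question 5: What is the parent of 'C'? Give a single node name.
Answer: F

Derivation:
Scan adjacency: C appears as child of F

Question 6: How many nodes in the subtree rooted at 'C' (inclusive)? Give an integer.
Answer: 2

Derivation:
Subtree rooted at C contains: C, D
Count = 2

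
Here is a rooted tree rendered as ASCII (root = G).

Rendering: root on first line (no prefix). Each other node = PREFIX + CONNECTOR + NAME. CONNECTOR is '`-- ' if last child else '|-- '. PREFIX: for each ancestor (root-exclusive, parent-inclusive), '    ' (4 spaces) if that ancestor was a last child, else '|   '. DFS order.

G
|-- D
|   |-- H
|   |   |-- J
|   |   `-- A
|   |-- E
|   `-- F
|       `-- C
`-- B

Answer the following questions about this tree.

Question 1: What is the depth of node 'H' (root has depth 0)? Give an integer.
Answer: 2

Derivation:
Path from root to H: G -> D -> H
Depth = number of edges = 2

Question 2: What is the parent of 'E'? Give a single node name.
Answer: D

Derivation:
Scan adjacency: E appears as child of D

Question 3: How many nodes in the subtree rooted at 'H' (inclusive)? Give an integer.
Subtree rooted at H contains: A, H, J
Count = 3

Answer: 3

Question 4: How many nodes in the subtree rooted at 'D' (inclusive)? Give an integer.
Subtree rooted at D contains: A, C, D, E, F, H, J
Count = 7

Answer: 7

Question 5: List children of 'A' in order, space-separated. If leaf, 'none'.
Node A's children (from adjacency): (leaf)

Answer: none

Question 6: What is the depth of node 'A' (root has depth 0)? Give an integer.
Path from root to A: G -> D -> H -> A
Depth = number of edges = 3

Answer: 3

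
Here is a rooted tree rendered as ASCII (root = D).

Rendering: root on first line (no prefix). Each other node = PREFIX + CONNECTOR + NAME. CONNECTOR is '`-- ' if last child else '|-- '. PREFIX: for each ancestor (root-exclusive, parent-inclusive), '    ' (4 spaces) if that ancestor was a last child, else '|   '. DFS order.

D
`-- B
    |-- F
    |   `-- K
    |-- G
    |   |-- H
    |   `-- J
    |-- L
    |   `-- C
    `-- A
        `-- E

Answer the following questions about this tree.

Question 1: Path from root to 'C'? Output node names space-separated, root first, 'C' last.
Walk down from root: D -> B -> L -> C

Answer: D B L C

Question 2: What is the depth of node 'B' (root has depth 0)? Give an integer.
Answer: 1

Derivation:
Path from root to B: D -> B
Depth = number of edges = 1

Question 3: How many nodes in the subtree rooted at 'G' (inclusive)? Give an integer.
Subtree rooted at G contains: G, H, J
Count = 3

Answer: 3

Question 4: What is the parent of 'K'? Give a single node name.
Scan adjacency: K appears as child of F

Answer: F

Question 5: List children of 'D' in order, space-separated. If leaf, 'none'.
Node D's children (from adjacency): B

Answer: B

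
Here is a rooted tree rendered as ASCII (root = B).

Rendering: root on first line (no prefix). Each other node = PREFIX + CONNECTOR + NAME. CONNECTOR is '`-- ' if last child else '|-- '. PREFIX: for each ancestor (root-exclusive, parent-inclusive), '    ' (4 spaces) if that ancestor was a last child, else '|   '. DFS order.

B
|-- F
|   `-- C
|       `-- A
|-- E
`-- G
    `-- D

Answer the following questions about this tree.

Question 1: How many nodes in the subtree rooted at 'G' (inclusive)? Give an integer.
Answer: 2

Derivation:
Subtree rooted at G contains: D, G
Count = 2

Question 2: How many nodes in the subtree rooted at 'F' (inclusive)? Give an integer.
Subtree rooted at F contains: A, C, F
Count = 3

Answer: 3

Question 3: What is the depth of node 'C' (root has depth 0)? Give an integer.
Answer: 2

Derivation:
Path from root to C: B -> F -> C
Depth = number of edges = 2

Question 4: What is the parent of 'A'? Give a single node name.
Scan adjacency: A appears as child of C

Answer: C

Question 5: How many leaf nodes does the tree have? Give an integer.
Answer: 3

Derivation:
Leaves (nodes with no children): A, D, E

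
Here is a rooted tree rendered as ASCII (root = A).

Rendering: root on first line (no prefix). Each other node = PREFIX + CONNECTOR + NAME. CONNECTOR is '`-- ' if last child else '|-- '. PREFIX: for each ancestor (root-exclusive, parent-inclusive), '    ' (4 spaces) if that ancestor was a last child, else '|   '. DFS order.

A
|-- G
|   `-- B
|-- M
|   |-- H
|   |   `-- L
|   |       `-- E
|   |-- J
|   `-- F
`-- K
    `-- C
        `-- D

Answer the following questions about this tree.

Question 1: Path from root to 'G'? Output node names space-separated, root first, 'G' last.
Walk down from root: A -> G

Answer: A G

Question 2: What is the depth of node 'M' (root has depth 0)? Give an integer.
Answer: 1

Derivation:
Path from root to M: A -> M
Depth = number of edges = 1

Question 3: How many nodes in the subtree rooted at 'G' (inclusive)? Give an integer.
Subtree rooted at G contains: B, G
Count = 2

Answer: 2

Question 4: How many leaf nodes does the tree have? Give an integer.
Leaves (nodes with no children): B, D, E, F, J

Answer: 5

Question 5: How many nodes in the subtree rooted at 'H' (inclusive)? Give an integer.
Subtree rooted at H contains: E, H, L
Count = 3

Answer: 3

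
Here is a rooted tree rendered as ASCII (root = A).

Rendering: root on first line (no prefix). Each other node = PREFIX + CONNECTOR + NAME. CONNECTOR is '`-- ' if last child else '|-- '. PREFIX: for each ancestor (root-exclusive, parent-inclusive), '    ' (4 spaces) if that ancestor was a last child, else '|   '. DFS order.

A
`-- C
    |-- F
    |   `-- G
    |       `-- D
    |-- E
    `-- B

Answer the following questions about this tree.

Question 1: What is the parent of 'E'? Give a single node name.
Scan adjacency: E appears as child of C

Answer: C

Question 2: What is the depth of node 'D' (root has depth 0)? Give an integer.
Answer: 4

Derivation:
Path from root to D: A -> C -> F -> G -> D
Depth = number of edges = 4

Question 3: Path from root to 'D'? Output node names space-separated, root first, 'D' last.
Walk down from root: A -> C -> F -> G -> D

Answer: A C F G D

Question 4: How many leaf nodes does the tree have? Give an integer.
Leaves (nodes with no children): B, D, E

Answer: 3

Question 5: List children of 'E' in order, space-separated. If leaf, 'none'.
Node E's children (from adjacency): (leaf)

Answer: none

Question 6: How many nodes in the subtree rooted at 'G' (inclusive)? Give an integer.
Subtree rooted at G contains: D, G
Count = 2

Answer: 2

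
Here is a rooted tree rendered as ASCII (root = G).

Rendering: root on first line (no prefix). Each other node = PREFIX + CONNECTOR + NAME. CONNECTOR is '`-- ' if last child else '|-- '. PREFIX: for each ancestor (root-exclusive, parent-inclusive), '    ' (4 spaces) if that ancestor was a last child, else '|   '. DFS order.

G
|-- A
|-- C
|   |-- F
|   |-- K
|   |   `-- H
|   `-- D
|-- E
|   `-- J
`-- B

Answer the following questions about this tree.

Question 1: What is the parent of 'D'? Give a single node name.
Scan adjacency: D appears as child of C

Answer: C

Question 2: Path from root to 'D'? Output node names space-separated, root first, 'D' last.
Answer: G C D

Derivation:
Walk down from root: G -> C -> D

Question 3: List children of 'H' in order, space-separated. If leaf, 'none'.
Answer: none

Derivation:
Node H's children (from adjacency): (leaf)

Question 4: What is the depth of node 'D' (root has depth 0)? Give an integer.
Answer: 2

Derivation:
Path from root to D: G -> C -> D
Depth = number of edges = 2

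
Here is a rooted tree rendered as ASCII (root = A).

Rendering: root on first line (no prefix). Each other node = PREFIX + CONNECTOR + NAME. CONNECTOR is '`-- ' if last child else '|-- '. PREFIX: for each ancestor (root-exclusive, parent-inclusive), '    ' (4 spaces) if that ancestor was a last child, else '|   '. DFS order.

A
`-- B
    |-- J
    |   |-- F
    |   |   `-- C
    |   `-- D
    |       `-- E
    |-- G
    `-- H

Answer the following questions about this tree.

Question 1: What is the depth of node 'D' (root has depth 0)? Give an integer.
Answer: 3

Derivation:
Path from root to D: A -> B -> J -> D
Depth = number of edges = 3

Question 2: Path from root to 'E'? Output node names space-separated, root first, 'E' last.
Answer: A B J D E

Derivation:
Walk down from root: A -> B -> J -> D -> E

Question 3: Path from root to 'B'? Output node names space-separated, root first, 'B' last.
Answer: A B

Derivation:
Walk down from root: A -> B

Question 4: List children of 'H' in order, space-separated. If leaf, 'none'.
Node H's children (from adjacency): (leaf)

Answer: none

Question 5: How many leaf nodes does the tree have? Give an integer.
Leaves (nodes with no children): C, E, G, H

Answer: 4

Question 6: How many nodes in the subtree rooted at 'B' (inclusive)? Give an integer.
Answer: 8

Derivation:
Subtree rooted at B contains: B, C, D, E, F, G, H, J
Count = 8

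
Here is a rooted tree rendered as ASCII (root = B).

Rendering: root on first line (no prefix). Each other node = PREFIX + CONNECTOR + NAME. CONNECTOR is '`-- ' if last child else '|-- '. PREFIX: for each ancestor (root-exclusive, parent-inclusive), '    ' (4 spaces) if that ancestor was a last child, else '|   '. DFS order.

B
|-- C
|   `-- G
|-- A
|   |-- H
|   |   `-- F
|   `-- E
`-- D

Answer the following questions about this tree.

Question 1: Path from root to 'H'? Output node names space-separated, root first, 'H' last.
Answer: B A H

Derivation:
Walk down from root: B -> A -> H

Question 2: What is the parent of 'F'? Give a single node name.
Scan adjacency: F appears as child of H

Answer: H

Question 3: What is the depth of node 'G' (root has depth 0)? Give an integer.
Answer: 2

Derivation:
Path from root to G: B -> C -> G
Depth = number of edges = 2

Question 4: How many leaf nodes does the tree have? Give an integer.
Answer: 4

Derivation:
Leaves (nodes with no children): D, E, F, G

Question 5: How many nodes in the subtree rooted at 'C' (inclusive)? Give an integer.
Answer: 2

Derivation:
Subtree rooted at C contains: C, G
Count = 2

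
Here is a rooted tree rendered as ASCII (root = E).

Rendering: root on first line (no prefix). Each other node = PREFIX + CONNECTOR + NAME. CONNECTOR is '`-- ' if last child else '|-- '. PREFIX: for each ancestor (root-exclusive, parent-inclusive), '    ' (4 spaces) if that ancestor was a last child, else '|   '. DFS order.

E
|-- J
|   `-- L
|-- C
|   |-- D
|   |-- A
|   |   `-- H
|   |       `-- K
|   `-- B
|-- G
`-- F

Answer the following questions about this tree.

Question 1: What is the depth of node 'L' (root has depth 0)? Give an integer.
Answer: 2

Derivation:
Path from root to L: E -> J -> L
Depth = number of edges = 2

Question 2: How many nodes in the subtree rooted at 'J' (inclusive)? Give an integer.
Answer: 2

Derivation:
Subtree rooted at J contains: J, L
Count = 2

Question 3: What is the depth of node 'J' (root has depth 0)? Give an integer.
Path from root to J: E -> J
Depth = number of edges = 1

Answer: 1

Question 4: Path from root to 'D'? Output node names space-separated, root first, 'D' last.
Walk down from root: E -> C -> D

Answer: E C D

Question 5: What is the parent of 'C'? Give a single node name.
Scan adjacency: C appears as child of E

Answer: E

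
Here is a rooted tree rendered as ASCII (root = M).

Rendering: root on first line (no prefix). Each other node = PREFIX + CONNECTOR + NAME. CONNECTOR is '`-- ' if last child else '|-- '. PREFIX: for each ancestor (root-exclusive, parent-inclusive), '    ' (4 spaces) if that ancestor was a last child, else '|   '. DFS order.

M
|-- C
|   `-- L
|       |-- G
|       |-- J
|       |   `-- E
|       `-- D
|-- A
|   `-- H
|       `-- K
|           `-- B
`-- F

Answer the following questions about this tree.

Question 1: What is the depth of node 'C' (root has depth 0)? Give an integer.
Path from root to C: M -> C
Depth = number of edges = 1

Answer: 1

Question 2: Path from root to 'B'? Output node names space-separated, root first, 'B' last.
Answer: M A H K B

Derivation:
Walk down from root: M -> A -> H -> K -> B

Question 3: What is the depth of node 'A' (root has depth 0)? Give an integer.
Answer: 1

Derivation:
Path from root to A: M -> A
Depth = number of edges = 1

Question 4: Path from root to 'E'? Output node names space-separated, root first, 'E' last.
Answer: M C L J E

Derivation:
Walk down from root: M -> C -> L -> J -> E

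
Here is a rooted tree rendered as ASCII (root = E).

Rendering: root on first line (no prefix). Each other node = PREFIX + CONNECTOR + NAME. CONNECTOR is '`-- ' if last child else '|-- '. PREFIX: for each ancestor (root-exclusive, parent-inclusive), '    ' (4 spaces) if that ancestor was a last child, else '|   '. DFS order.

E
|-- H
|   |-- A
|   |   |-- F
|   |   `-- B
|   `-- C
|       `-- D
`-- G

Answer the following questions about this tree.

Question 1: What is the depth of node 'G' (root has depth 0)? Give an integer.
Path from root to G: E -> G
Depth = number of edges = 1

Answer: 1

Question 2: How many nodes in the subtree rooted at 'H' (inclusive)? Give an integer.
Subtree rooted at H contains: A, B, C, D, F, H
Count = 6

Answer: 6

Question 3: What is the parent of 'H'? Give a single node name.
Answer: E

Derivation:
Scan adjacency: H appears as child of E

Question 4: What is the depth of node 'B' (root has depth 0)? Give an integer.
Answer: 3

Derivation:
Path from root to B: E -> H -> A -> B
Depth = number of edges = 3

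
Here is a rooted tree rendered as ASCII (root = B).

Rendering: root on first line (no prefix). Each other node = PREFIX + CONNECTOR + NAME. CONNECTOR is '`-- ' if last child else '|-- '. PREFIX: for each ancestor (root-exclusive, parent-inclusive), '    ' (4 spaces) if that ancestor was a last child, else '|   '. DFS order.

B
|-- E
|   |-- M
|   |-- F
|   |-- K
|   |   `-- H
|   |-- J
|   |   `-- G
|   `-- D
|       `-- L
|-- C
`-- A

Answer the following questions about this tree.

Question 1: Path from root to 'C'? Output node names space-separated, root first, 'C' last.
Walk down from root: B -> C

Answer: B C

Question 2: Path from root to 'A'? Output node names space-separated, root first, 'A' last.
Answer: B A

Derivation:
Walk down from root: B -> A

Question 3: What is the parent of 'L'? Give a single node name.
Answer: D

Derivation:
Scan adjacency: L appears as child of D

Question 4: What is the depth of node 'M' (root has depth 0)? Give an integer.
Answer: 2

Derivation:
Path from root to M: B -> E -> M
Depth = number of edges = 2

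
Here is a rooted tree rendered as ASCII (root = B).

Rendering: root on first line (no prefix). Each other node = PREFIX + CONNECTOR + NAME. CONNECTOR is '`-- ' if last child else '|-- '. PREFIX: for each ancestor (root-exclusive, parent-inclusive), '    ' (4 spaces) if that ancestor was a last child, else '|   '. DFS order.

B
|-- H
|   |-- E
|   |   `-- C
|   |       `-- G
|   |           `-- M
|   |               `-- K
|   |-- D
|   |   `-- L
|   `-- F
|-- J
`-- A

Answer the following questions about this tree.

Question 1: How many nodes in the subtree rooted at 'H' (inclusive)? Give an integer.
Subtree rooted at H contains: C, D, E, F, G, H, K, L, M
Count = 9

Answer: 9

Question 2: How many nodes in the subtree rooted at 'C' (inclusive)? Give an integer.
Answer: 4

Derivation:
Subtree rooted at C contains: C, G, K, M
Count = 4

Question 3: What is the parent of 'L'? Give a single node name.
Answer: D

Derivation:
Scan adjacency: L appears as child of D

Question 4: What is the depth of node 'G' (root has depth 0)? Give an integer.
Path from root to G: B -> H -> E -> C -> G
Depth = number of edges = 4

Answer: 4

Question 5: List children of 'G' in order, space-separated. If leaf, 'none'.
Answer: M

Derivation:
Node G's children (from adjacency): M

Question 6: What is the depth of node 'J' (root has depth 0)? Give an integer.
Answer: 1

Derivation:
Path from root to J: B -> J
Depth = number of edges = 1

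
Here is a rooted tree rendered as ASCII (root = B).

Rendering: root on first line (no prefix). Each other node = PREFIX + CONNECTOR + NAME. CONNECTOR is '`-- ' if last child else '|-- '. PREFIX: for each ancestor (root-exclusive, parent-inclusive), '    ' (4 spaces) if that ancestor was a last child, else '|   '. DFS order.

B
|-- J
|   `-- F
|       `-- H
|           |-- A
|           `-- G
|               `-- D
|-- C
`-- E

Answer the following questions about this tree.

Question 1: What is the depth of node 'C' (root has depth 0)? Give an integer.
Answer: 1

Derivation:
Path from root to C: B -> C
Depth = number of edges = 1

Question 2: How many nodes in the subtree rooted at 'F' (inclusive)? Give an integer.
Answer: 5

Derivation:
Subtree rooted at F contains: A, D, F, G, H
Count = 5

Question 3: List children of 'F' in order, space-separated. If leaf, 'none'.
Node F's children (from adjacency): H

Answer: H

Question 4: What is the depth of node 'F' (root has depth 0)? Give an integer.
Answer: 2

Derivation:
Path from root to F: B -> J -> F
Depth = number of edges = 2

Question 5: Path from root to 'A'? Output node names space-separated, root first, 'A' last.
Answer: B J F H A

Derivation:
Walk down from root: B -> J -> F -> H -> A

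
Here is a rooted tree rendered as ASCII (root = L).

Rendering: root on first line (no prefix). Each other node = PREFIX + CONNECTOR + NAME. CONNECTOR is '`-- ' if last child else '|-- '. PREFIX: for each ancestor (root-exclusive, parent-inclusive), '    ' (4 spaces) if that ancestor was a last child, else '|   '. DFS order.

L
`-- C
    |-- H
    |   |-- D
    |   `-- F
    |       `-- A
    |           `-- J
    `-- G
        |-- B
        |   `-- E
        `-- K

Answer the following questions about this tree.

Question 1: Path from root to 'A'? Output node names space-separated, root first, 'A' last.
Answer: L C H F A

Derivation:
Walk down from root: L -> C -> H -> F -> A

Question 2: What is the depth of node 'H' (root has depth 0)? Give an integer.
Path from root to H: L -> C -> H
Depth = number of edges = 2

Answer: 2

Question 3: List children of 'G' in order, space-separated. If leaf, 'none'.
Node G's children (from adjacency): B, K

Answer: B K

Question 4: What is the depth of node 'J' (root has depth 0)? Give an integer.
Path from root to J: L -> C -> H -> F -> A -> J
Depth = number of edges = 5

Answer: 5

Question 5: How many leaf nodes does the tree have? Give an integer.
Leaves (nodes with no children): D, E, J, K

Answer: 4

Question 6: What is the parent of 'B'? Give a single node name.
Answer: G

Derivation:
Scan adjacency: B appears as child of G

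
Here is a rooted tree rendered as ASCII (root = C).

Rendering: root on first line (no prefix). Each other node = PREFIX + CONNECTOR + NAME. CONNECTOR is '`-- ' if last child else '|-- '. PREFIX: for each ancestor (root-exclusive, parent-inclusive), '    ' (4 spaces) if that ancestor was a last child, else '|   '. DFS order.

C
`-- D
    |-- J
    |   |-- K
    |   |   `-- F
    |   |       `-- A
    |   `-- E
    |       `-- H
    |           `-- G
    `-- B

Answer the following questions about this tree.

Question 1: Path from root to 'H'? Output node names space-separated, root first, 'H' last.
Answer: C D J E H

Derivation:
Walk down from root: C -> D -> J -> E -> H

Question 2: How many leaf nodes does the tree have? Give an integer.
Leaves (nodes with no children): A, B, G

Answer: 3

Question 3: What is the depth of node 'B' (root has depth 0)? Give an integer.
Answer: 2

Derivation:
Path from root to B: C -> D -> B
Depth = number of edges = 2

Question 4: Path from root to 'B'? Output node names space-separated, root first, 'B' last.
Answer: C D B

Derivation:
Walk down from root: C -> D -> B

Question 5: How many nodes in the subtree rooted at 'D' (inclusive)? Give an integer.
Answer: 9

Derivation:
Subtree rooted at D contains: A, B, D, E, F, G, H, J, K
Count = 9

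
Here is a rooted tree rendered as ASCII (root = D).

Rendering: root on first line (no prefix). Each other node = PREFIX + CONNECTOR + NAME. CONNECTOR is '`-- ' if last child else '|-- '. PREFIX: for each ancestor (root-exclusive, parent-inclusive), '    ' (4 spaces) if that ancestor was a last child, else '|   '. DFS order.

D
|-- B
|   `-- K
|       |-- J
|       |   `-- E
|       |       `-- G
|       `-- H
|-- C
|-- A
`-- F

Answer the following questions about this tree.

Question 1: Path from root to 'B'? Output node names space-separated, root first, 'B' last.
Walk down from root: D -> B

Answer: D B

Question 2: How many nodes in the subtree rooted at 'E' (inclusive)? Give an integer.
Answer: 2

Derivation:
Subtree rooted at E contains: E, G
Count = 2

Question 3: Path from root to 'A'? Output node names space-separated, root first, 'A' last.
Answer: D A

Derivation:
Walk down from root: D -> A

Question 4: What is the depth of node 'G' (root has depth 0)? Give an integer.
Path from root to G: D -> B -> K -> J -> E -> G
Depth = number of edges = 5

Answer: 5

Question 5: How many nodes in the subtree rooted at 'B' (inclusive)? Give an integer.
Subtree rooted at B contains: B, E, G, H, J, K
Count = 6

Answer: 6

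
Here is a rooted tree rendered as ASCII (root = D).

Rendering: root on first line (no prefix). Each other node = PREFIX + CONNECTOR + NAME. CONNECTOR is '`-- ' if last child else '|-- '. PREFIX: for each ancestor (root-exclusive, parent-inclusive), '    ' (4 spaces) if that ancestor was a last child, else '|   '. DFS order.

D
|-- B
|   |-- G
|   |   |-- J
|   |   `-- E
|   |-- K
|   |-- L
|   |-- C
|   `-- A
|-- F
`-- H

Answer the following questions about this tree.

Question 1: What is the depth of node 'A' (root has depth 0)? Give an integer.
Answer: 2

Derivation:
Path from root to A: D -> B -> A
Depth = number of edges = 2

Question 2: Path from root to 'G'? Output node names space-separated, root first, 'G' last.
Answer: D B G

Derivation:
Walk down from root: D -> B -> G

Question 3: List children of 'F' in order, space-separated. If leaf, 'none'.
Node F's children (from adjacency): (leaf)

Answer: none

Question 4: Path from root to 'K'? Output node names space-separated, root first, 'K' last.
Answer: D B K

Derivation:
Walk down from root: D -> B -> K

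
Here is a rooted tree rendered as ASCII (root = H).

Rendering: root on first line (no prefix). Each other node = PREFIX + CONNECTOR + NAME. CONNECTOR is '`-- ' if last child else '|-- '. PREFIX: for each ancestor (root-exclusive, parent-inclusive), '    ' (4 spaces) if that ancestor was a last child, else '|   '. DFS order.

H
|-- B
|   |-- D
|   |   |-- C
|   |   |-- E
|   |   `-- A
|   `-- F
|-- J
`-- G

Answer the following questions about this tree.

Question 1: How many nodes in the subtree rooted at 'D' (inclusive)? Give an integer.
Subtree rooted at D contains: A, C, D, E
Count = 4

Answer: 4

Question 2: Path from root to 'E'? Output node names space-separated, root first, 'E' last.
Answer: H B D E

Derivation:
Walk down from root: H -> B -> D -> E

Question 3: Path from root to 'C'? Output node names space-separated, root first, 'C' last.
Walk down from root: H -> B -> D -> C

Answer: H B D C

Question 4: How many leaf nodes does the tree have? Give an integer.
Answer: 6

Derivation:
Leaves (nodes with no children): A, C, E, F, G, J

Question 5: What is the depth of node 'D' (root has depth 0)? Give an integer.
Answer: 2

Derivation:
Path from root to D: H -> B -> D
Depth = number of edges = 2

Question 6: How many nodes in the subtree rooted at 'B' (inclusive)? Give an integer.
Answer: 6

Derivation:
Subtree rooted at B contains: A, B, C, D, E, F
Count = 6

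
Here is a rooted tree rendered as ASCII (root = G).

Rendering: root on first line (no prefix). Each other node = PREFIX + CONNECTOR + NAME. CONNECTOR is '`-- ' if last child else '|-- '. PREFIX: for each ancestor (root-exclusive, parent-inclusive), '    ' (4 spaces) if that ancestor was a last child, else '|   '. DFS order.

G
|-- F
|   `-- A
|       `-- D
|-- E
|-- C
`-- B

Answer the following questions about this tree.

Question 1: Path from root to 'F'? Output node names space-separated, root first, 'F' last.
Walk down from root: G -> F

Answer: G F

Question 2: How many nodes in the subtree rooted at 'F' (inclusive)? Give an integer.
Answer: 3

Derivation:
Subtree rooted at F contains: A, D, F
Count = 3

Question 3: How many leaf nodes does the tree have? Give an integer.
Answer: 4

Derivation:
Leaves (nodes with no children): B, C, D, E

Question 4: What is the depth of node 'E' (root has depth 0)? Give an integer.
Answer: 1

Derivation:
Path from root to E: G -> E
Depth = number of edges = 1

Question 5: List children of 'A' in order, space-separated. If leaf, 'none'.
Answer: D

Derivation:
Node A's children (from adjacency): D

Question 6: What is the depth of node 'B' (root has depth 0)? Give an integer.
Path from root to B: G -> B
Depth = number of edges = 1

Answer: 1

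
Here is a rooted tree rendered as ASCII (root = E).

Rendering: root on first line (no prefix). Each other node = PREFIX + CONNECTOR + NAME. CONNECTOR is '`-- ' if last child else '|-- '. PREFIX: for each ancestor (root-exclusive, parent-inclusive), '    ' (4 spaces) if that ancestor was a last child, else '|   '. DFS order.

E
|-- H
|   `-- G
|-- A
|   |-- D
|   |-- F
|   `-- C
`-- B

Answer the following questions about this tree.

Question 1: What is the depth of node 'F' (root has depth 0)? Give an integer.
Answer: 2

Derivation:
Path from root to F: E -> A -> F
Depth = number of edges = 2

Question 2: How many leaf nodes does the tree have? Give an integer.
Leaves (nodes with no children): B, C, D, F, G

Answer: 5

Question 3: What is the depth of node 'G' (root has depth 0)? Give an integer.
Answer: 2

Derivation:
Path from root to G: E -> H -> G
Depth = number of edges = 2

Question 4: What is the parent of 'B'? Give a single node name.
Answer: E

Derivation:
Scan adjacency: B appears as child of E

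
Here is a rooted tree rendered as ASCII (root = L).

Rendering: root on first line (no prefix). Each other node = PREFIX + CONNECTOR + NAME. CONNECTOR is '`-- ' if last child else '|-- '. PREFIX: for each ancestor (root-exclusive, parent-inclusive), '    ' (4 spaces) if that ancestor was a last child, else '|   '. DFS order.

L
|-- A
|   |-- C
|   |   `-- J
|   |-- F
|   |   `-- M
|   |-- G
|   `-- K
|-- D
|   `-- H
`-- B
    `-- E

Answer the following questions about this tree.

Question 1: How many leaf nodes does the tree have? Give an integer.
Answer: 6

Derivation:
Leaves (nodes with no children): E, G, H, J, K, M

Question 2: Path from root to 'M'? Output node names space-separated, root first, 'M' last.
Walk down from root: L -> A -> F -> M

Answer: L A F M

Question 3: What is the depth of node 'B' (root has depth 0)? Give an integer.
Answer: 1

Derivation:
Path from root to B: L -> B
Depth = number of edges = 1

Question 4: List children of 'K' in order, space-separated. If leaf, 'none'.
Answer: none

Derivation:
Node K's children (from adjacency): (leaf)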